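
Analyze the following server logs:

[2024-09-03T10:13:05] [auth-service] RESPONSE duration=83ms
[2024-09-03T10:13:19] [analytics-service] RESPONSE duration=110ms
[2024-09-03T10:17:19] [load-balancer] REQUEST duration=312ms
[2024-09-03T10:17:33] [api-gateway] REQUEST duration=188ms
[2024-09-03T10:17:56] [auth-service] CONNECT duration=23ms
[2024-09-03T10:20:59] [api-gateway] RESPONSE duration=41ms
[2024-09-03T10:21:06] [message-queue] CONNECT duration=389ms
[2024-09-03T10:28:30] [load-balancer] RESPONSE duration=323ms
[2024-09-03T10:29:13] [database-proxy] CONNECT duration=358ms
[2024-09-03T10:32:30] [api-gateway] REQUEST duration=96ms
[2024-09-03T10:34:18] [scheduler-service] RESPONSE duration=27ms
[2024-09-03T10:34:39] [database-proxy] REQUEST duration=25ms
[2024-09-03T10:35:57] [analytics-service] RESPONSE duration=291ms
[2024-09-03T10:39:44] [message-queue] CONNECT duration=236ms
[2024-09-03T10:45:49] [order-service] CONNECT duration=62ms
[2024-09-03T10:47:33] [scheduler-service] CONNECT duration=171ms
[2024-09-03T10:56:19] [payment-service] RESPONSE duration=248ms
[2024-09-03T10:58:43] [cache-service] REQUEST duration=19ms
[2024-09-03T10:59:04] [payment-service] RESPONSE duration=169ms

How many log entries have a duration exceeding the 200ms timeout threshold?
7

To count timeouts:

1. Threshold: 200ms
2. Extract duration from each log entry
3. Count entries where duration > 200
4. Timeout count: 7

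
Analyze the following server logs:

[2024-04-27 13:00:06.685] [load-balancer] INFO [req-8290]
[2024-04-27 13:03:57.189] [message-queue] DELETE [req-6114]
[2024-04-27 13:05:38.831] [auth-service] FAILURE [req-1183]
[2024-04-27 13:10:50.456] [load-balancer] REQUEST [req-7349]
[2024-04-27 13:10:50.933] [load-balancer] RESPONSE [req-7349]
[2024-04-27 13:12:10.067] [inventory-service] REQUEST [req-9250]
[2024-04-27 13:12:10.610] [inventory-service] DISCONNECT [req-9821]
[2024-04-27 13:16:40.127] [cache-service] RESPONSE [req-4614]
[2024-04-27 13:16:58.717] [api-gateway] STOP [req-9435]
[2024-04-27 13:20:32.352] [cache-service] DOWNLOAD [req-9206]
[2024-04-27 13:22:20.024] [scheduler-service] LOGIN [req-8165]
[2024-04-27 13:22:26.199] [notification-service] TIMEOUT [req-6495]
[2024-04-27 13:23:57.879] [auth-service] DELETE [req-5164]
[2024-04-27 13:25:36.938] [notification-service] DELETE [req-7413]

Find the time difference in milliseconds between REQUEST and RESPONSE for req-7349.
477

To calculate latency:

1. Find REQUEST with id req-7349: 2024-04-27 13:10:50.456
2. Find RESPONSE with id req-7349: 2024-04-27 13:10:50.933
3. Latency: 2024-04-27 13:10:50.933 - 2024-04-27 13:10:50.456 = 477ms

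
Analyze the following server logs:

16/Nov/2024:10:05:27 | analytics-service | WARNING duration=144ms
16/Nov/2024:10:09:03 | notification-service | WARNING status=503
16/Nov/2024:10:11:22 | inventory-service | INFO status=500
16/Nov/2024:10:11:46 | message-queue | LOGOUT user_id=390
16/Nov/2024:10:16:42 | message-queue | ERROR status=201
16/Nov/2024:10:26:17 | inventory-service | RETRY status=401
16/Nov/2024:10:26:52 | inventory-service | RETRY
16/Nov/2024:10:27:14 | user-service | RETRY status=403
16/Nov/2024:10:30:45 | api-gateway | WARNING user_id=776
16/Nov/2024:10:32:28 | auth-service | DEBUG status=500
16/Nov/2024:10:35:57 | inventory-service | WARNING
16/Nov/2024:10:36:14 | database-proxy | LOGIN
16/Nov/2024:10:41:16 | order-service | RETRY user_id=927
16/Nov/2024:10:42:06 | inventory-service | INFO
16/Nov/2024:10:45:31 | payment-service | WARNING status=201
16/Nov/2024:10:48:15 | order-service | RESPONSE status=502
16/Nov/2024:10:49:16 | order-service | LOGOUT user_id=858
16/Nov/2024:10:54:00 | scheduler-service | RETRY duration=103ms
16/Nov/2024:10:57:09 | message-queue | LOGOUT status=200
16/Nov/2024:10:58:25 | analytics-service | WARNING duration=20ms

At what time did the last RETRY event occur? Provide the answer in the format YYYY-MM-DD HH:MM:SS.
2024-11-16 10:54:00

To find the last event:

1. Filter for all RETRY events
2. Sort by timestamp
3. Select the last one
4. Timestamp: 2024-11-16 10:54:00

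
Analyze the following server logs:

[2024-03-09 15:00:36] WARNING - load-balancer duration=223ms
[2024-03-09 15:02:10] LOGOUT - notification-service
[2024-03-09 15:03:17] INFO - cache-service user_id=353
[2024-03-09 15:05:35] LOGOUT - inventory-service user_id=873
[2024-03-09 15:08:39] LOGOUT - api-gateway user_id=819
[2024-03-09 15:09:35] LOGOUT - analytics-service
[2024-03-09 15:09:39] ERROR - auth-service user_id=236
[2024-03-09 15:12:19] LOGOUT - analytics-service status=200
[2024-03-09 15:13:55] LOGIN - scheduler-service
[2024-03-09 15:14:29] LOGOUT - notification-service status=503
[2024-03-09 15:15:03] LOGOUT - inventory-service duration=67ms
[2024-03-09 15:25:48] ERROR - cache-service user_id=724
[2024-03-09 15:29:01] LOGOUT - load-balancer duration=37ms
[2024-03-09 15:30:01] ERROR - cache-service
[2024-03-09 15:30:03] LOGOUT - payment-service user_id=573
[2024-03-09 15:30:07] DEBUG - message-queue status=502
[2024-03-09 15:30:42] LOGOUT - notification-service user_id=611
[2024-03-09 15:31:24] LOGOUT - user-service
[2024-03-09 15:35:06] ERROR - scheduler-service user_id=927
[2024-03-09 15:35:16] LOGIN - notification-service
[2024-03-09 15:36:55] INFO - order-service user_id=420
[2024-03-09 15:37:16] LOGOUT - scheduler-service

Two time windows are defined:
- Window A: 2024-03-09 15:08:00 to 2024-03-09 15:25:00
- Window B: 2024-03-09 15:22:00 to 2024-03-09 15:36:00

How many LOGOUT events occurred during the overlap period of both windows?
0

To find overlap events:

1. Window A: 2024-03-09 15:08:00 to 2024-03-09 15:25:00
2. Window B: 2024-03-09 15:22:00 to 2024-03-09 15:36:00
3. Overlap period: 2024-03-09 15:22:00 to 2024-03-09 15:25:00
4. Count LOGOUT events in overlap: 0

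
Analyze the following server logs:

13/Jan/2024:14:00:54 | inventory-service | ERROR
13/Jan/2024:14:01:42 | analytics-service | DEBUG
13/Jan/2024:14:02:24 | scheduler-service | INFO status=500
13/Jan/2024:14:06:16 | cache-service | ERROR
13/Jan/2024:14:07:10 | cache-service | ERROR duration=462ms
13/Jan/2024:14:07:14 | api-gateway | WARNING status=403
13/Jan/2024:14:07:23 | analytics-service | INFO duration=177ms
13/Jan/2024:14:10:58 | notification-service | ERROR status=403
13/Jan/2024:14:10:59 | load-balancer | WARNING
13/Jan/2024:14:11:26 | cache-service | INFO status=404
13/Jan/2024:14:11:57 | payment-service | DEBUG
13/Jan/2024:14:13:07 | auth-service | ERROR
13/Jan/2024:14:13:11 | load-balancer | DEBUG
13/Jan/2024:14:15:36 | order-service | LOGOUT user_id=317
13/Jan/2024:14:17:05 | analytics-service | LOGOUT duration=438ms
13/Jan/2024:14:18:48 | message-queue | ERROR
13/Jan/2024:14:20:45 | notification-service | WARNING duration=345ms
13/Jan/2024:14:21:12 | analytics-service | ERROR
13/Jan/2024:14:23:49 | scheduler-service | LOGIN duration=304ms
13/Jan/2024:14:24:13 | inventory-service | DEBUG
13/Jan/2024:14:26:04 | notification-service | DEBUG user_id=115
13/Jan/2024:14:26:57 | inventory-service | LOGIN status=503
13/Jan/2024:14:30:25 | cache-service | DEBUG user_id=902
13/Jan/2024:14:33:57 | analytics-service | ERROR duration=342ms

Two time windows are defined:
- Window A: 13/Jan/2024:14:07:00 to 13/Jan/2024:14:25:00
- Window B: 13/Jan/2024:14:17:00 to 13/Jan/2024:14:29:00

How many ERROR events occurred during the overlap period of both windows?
2

To find overlap events:

1. Window A: 13/Jan/2024:14:07:00 to 13/Jan/2024:14:25:00
2. Window B: 13/Jan/2024:14:17:00 to 13/Jan/2024:14:29:00
3. Overlap period: 13/Jan/2024:14:17:00 to 13/Jan/2024:14:25:00
4. Count ERROR events in overlap: 2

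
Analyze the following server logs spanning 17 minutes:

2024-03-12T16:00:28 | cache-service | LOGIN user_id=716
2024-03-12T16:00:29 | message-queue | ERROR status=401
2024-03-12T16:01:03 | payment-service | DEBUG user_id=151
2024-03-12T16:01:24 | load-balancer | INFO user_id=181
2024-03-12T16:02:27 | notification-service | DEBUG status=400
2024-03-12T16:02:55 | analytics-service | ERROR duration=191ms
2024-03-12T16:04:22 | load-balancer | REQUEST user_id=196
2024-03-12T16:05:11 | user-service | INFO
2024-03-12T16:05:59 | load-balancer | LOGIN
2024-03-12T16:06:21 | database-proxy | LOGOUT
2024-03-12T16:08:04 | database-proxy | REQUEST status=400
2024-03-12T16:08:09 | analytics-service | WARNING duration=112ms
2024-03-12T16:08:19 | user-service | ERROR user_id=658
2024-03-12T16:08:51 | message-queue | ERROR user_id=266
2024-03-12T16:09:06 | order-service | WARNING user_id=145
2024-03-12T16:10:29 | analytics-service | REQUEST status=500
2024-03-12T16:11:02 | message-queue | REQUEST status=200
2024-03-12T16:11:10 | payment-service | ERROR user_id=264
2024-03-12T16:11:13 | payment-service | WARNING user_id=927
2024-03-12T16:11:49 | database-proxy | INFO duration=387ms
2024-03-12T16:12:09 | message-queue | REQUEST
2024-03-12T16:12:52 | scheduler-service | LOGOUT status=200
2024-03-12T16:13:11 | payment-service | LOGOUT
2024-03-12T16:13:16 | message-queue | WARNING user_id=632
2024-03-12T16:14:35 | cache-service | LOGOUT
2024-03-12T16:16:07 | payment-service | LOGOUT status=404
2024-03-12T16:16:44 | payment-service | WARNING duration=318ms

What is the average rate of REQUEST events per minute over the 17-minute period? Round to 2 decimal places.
0.29

To calculate the rate:

1. Count total REQUEST events: 5
2. Total time period: 17 minutes
3. Rate = 5 / 17 = 0.29 events per minute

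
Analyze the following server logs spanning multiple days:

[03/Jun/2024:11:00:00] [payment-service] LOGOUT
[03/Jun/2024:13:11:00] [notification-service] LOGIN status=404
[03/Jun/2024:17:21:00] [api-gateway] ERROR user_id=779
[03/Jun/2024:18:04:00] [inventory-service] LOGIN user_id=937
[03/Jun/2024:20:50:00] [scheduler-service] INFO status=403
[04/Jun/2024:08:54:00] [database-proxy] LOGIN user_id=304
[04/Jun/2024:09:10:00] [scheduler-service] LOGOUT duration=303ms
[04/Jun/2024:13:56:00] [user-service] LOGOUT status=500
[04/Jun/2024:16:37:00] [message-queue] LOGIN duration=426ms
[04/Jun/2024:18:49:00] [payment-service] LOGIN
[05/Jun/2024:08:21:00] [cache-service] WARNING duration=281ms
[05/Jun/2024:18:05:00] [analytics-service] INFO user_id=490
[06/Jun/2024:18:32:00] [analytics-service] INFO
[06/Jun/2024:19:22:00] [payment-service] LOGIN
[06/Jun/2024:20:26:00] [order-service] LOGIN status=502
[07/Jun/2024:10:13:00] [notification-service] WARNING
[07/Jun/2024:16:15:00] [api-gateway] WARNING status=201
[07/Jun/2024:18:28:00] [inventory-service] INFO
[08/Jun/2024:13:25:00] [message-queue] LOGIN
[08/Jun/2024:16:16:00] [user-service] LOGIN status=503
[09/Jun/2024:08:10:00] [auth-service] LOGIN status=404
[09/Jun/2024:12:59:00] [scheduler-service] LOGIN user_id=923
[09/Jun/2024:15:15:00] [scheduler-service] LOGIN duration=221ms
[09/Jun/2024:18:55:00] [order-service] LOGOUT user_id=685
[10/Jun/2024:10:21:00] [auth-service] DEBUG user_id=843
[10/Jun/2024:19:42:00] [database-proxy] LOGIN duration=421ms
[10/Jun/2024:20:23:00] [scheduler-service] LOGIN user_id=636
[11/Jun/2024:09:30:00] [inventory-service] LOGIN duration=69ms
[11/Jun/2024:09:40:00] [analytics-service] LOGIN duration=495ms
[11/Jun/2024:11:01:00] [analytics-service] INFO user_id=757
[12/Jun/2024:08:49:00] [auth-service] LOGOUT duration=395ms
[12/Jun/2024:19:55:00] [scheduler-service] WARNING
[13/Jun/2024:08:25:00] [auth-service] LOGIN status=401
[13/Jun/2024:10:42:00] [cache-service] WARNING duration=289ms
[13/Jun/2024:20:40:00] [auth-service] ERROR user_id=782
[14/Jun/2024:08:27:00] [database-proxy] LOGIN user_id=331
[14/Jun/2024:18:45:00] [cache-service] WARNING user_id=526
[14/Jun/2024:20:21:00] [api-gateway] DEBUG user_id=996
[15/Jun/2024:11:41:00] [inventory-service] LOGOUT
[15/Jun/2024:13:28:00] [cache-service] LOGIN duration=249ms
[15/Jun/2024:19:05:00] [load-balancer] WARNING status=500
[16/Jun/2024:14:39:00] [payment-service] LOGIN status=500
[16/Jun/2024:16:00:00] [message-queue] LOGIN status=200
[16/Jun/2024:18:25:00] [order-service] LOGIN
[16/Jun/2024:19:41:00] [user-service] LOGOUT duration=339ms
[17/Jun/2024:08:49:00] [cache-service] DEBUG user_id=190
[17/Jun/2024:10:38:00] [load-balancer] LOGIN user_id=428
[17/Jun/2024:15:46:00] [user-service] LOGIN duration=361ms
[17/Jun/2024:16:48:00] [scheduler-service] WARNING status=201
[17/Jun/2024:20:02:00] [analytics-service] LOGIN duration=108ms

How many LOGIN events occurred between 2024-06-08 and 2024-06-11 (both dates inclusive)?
9

To filter by date range:

1. Date range: 2024-06-08 through 2024-06-11, both dates inclusive
2. Filter for LOGIN events whose date falls in this range
3. Count matching events: 9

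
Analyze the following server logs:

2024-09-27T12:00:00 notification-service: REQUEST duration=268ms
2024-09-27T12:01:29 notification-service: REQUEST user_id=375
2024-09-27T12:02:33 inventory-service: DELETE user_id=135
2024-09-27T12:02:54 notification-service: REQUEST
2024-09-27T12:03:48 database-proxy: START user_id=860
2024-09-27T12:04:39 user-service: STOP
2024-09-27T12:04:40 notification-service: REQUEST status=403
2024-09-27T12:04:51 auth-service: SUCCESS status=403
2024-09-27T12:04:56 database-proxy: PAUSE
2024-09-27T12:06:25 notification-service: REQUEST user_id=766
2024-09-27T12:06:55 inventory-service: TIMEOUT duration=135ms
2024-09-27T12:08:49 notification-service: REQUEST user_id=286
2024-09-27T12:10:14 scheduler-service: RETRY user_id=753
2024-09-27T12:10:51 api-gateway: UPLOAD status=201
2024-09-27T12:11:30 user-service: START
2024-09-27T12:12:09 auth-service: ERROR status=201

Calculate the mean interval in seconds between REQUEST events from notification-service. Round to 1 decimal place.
105.8

To calculate average interval:

1. Find all REQUEST events for notification-service in order
2. Calculate time gaps between consecutive events
3. Compute mean of gaps: 529 / 5 = 105.8 seconds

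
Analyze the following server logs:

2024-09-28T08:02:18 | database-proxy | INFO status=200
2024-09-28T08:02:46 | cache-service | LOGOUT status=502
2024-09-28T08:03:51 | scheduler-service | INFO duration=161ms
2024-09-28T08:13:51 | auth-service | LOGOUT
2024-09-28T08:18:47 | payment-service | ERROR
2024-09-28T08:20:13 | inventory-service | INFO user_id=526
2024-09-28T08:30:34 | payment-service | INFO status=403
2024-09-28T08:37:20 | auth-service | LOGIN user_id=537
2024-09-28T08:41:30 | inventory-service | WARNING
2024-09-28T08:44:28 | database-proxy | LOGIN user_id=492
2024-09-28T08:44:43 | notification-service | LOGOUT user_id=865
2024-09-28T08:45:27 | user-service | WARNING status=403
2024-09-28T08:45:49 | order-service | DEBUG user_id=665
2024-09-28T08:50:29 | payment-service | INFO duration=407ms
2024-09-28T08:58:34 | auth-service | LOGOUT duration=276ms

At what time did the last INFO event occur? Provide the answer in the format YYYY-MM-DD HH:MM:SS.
2024-09-28 08:50:29

To find the last event:

1. Filter for all INFO events
2. Sort by timestamp
3. Select the last one
4. Timestamp: 2024-09-28 08:50:29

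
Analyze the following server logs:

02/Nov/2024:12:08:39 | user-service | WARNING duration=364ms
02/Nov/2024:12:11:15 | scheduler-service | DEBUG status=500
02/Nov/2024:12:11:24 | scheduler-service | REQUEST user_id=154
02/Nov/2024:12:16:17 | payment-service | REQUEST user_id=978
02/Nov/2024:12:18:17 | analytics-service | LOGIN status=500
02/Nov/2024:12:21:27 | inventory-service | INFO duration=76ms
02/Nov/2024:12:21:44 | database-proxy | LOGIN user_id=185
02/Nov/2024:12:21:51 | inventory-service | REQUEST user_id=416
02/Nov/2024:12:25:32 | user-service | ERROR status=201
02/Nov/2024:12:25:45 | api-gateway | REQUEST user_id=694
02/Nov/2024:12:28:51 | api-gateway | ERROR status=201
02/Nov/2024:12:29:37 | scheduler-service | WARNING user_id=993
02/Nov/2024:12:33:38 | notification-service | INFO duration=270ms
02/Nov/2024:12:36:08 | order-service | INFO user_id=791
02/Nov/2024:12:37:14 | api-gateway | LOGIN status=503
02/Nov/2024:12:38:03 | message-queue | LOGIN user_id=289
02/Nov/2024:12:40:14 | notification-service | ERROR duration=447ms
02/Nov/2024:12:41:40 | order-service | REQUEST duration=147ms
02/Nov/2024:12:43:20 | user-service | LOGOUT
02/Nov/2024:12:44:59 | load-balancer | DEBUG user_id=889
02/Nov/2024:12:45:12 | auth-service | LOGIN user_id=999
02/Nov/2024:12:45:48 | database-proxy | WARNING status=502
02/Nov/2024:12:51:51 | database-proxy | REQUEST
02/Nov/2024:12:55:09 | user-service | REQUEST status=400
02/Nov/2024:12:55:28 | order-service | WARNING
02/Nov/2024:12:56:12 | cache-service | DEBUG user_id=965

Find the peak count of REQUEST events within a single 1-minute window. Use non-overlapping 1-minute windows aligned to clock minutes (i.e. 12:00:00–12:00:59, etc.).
1

To find the burst window:

1. Divide the log period into non-overlapping 1-minute windows starting at 12:00
2. Count REQUEST events in each window
3. Find the window with maximum count
4. Maximum events in a window: 1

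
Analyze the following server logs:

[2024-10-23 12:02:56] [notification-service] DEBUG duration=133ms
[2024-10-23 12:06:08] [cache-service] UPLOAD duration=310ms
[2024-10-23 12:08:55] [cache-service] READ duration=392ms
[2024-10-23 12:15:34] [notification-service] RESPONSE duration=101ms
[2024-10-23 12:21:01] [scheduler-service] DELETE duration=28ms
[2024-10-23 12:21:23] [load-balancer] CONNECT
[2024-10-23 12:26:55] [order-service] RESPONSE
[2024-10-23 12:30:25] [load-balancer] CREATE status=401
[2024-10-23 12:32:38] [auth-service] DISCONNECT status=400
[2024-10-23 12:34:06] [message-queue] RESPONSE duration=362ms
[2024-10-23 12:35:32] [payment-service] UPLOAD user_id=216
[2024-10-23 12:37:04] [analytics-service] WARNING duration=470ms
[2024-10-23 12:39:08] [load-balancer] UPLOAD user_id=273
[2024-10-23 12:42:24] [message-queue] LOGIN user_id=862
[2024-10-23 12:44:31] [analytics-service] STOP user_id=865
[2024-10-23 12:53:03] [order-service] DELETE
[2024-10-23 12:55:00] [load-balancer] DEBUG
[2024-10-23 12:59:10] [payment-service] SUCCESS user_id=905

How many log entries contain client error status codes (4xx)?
2

To find matching entries:

1. Pattern to match: client error status codes (4xx)
2. Scan each log entry for the pattern
3. Count matches: 2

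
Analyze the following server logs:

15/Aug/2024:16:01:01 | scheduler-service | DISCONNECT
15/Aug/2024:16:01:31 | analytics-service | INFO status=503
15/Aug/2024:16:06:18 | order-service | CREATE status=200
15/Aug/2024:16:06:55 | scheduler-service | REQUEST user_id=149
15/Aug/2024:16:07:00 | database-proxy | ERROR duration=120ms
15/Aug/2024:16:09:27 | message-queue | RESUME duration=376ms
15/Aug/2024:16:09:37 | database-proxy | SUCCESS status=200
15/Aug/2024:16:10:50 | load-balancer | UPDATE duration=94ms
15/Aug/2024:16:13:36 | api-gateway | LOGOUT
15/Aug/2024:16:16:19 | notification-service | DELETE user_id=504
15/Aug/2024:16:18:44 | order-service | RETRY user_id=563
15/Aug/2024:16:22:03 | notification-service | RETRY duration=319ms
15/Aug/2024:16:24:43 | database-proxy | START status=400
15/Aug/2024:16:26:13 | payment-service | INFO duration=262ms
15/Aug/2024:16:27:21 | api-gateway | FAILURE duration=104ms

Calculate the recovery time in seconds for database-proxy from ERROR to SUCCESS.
157

To calculate recovery time:

1. Find ERROR event for database-proxy: 15/Aug/2024:16:07:00
2. Find next SUCCESS event for database-proxy: 15/Aug/2024:16:09:37
3. Recovery time: 15/Aug/2024:16:09:37 - 15/Aug/2024:16:07:00 = 157 seconds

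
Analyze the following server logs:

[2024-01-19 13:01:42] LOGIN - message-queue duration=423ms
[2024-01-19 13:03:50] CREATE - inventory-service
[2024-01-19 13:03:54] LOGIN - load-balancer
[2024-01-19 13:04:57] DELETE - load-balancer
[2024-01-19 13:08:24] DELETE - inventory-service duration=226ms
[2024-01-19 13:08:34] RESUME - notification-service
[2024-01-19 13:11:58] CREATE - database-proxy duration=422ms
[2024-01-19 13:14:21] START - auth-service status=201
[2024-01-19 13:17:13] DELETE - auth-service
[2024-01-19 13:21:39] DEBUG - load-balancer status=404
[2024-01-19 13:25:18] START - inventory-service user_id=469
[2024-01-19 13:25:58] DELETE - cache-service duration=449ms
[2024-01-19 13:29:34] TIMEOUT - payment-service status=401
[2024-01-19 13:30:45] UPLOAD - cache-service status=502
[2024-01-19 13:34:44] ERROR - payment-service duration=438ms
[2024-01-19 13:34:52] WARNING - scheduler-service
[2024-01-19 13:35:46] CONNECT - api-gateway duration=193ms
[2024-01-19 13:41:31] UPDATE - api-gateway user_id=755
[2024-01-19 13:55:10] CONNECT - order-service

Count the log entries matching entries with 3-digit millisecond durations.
6

To find matching entries:

1. Pattern to match: entries with 3-digit millisecond durations
2. Scan each log entry for the pattern
3. Count matches: 6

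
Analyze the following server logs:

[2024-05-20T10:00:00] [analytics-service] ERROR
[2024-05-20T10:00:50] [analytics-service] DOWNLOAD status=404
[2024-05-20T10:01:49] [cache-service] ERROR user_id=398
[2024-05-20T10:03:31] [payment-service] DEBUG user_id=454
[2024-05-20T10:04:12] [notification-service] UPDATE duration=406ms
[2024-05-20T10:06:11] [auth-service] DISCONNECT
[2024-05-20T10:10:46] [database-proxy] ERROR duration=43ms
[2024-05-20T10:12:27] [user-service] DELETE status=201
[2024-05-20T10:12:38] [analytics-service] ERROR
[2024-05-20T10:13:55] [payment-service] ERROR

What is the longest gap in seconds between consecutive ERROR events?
537

To find the longest gap:

1. Extract all ERROR events in chronological order
2. Calculate time differences between consecutive events
3. Find the maximum difference
4. Longest gap: 537 seconds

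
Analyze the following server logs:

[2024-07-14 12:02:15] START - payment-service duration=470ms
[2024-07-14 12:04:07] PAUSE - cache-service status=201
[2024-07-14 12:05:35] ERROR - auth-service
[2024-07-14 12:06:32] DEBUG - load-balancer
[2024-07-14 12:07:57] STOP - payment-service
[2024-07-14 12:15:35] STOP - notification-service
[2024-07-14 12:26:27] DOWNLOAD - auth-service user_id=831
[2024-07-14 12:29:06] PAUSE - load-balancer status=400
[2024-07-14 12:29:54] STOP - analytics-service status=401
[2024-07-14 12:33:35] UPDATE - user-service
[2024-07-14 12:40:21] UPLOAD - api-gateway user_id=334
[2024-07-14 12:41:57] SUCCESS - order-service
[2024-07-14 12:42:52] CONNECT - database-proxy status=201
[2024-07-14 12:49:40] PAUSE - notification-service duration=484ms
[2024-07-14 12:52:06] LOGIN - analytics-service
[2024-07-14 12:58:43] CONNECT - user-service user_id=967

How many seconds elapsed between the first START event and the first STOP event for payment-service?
342

To find the time between events:

1. Locate the first START event for payment-service: 2024-07-14 12:02:15
2. Locate the first STOP event for payment-service: 2024-07-14 12:07:57
3. Calculate the difference: 2024-07-14 12:07:57 - 2024-07-14 12:02:15 = 342 seconds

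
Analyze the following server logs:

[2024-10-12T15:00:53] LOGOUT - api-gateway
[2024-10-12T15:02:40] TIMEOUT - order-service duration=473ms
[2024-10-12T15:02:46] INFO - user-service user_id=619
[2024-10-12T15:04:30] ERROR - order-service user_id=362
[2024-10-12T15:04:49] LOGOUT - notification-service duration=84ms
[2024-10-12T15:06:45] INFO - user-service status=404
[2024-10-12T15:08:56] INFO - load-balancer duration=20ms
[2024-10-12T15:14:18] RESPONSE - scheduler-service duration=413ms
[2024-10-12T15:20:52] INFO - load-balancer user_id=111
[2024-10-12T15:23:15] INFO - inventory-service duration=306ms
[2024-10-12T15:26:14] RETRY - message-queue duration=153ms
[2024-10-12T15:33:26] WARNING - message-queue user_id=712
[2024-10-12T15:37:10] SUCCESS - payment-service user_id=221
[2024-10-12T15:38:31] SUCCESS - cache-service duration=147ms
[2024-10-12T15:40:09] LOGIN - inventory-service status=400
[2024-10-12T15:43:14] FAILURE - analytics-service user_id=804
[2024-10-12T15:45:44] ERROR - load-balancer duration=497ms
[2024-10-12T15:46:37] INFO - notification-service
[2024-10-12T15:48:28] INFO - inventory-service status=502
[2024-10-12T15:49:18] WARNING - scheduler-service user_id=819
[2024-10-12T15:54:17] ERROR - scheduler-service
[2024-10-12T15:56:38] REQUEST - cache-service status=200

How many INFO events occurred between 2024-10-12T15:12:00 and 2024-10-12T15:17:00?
0

To count events in the time window:

1. Window boundaries: 2024-10-12T15:12:00 to 2024-10-12T15:17:00
2. Filter for INFO events within this window
3. Count matching events: 0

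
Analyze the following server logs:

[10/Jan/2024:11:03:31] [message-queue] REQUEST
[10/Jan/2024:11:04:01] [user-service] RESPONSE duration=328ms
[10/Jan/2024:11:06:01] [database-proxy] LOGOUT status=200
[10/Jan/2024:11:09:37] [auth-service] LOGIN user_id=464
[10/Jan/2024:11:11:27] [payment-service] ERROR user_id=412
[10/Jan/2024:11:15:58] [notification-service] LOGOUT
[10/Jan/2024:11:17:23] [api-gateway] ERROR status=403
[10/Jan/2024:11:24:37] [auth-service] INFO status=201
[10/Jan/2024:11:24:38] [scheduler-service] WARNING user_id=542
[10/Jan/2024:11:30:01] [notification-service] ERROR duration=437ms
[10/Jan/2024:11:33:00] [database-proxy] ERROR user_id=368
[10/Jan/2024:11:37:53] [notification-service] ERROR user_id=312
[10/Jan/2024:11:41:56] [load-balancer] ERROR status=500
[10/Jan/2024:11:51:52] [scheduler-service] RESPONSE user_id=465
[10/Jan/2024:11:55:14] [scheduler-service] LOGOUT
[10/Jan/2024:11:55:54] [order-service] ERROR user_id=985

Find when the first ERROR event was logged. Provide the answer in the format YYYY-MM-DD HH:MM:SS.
2024-01-10 11:11:27

To find the first event:

1. Filter for all ERROR events
2. Sort by timestamp
3. Select the first one
4. Timestamp: 2024-01-10 11:11:27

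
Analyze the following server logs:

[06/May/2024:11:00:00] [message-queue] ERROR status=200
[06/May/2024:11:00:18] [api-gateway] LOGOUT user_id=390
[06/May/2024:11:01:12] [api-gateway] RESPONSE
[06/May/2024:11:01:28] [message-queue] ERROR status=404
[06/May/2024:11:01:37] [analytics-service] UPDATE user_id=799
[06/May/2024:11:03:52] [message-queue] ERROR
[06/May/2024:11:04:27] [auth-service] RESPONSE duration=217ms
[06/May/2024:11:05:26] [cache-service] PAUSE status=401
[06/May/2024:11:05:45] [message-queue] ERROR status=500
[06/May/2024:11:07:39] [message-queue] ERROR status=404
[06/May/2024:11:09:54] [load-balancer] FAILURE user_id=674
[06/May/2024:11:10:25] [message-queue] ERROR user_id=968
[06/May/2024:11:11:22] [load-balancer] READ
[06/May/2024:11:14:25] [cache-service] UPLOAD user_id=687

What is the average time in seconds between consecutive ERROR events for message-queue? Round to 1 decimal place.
125.0

To calculate average interval:

1. Find all ERROR events for message-queue in order
2. Calculate time gaps between consecutive events
3. Compute mean of gaps: 625 / 5 = 125.0 seconds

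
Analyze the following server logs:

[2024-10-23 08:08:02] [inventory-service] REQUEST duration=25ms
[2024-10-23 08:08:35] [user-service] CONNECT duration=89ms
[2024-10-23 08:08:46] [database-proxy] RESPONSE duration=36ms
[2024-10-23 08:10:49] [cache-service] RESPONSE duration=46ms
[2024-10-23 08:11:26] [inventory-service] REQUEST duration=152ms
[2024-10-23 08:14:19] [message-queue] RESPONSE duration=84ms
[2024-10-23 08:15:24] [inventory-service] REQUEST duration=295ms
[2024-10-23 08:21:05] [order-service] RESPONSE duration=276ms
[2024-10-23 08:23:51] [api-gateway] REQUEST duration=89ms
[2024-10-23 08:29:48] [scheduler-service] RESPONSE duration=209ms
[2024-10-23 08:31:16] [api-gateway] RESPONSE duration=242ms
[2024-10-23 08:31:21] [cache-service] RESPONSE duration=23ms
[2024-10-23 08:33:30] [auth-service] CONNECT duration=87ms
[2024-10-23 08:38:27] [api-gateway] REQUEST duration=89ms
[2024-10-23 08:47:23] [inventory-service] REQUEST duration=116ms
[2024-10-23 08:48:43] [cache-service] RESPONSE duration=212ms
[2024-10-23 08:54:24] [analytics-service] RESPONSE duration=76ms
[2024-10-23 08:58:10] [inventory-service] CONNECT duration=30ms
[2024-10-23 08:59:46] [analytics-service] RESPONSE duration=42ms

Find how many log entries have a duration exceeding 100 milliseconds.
7

To count timeouts:

1. Threshold: 100ms
2. Extract duration from each log entry
3. Count entries where duration > 100
4. Timeout count: 7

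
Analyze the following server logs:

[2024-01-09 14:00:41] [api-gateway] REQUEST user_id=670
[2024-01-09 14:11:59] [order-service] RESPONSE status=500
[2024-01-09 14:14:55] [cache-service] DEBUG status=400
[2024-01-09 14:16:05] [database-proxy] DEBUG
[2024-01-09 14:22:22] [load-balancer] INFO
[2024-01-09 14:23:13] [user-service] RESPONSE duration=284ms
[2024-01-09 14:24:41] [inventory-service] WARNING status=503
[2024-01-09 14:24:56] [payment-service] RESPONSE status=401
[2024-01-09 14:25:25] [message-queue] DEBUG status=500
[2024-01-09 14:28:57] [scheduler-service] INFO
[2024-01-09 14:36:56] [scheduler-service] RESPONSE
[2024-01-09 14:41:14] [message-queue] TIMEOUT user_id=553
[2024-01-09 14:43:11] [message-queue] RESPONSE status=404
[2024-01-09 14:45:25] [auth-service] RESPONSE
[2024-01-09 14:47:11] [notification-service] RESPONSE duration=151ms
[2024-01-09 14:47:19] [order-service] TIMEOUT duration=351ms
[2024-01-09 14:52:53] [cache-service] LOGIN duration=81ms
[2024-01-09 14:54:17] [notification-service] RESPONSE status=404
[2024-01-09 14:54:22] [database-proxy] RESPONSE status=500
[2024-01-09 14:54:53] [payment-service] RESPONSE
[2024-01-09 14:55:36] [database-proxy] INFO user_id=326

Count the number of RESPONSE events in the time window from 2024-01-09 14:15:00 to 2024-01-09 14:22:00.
0

To count events in the time window:

1. Window boundaries: 2024-01-09 14:15:00 to 2024-01-09 14:22:00
2. Filter for RESPONSE events within this window
3. Count matching events: 0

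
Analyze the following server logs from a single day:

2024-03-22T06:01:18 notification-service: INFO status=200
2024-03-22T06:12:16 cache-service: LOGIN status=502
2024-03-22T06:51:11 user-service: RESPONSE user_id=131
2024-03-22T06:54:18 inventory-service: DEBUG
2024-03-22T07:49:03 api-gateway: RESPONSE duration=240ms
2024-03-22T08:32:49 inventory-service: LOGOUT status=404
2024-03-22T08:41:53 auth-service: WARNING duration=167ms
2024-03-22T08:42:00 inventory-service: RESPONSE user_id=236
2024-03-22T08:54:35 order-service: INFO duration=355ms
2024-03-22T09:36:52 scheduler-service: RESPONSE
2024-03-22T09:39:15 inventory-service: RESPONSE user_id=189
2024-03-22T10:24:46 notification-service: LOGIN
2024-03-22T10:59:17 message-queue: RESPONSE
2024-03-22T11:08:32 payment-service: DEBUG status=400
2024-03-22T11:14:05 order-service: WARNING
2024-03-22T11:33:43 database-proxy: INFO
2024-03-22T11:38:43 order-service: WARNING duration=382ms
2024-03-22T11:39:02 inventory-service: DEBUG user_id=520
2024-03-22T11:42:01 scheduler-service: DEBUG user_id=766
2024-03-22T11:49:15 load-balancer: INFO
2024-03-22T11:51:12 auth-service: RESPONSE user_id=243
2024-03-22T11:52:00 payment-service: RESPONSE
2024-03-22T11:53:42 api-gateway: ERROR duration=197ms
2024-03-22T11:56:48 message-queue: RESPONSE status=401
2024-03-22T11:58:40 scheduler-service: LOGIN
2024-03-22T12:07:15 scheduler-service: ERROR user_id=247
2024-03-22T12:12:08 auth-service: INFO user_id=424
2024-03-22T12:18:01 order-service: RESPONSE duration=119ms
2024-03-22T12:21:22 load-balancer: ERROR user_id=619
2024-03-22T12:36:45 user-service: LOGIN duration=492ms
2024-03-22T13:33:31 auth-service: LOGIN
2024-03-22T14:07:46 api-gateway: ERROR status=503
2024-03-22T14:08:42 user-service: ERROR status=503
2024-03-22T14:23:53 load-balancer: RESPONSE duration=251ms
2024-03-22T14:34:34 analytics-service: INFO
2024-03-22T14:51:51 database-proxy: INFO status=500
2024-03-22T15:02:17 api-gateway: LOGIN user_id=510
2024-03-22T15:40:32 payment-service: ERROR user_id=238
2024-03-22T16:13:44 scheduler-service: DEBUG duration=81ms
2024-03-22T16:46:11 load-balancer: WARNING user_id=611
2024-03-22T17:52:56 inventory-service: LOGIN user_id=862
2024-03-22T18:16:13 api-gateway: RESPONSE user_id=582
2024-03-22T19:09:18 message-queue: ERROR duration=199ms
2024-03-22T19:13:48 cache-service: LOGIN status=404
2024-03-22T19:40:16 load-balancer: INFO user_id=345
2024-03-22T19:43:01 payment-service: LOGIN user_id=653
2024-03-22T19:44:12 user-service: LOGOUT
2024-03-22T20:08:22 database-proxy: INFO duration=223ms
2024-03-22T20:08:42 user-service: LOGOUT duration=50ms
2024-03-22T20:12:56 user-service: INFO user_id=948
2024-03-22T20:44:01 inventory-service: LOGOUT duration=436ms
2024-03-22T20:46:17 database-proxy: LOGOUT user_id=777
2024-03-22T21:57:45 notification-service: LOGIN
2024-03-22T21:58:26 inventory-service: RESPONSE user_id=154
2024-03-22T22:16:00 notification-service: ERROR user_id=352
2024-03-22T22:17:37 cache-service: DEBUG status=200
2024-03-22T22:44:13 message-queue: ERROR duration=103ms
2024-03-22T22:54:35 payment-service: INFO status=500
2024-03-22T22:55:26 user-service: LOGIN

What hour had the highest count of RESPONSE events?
11

To find the peak hour:

1. Group all RESPONSE events by hour
2. Count events in each hour
3. Find hour with maximum count
4. Peak hour: 11 (with 3 events)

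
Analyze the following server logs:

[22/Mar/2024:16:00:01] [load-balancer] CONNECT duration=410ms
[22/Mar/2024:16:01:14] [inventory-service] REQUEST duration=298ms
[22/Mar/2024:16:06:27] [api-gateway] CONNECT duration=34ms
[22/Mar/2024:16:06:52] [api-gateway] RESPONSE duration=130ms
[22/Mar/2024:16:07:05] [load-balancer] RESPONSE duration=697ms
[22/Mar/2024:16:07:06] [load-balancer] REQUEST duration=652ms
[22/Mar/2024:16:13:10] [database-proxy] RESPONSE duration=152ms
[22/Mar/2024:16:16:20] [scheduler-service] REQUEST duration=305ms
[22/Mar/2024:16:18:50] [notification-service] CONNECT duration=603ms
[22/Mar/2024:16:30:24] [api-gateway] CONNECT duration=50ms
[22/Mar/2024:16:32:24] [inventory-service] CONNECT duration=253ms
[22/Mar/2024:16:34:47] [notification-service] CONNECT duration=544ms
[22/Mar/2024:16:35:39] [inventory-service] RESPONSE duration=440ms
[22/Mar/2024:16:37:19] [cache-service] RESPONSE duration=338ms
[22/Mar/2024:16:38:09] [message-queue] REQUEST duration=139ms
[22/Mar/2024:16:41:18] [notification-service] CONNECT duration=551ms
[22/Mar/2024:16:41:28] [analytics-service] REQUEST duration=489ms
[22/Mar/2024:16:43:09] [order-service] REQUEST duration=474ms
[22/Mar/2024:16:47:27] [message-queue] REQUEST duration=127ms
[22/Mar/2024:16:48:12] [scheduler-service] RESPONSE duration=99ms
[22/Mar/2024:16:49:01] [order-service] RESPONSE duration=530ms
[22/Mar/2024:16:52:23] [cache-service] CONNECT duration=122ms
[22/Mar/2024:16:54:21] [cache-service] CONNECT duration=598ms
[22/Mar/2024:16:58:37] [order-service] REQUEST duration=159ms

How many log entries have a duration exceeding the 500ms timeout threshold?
7

To count timeouts:

1. Threshold: 500ms
2. Extract duration from each log entry
3. Count entries where duration > 500
4. Timeout count: 7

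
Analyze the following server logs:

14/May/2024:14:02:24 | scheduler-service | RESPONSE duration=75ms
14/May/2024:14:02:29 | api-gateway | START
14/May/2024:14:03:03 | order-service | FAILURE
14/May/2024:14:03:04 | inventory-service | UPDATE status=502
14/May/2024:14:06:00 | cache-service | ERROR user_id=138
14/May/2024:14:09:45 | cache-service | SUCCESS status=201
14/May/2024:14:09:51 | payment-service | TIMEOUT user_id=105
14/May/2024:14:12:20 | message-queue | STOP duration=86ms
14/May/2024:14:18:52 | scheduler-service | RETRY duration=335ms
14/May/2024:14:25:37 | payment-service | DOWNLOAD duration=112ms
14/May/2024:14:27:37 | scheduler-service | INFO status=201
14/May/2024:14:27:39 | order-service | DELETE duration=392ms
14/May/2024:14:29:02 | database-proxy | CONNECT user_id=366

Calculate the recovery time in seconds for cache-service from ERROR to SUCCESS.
225

To calculate recovery time:

1. Find ERROR event for cache-service: 14/May/2024:14:06:00
2. Find next SUCCESS event for cache-service: 14/May/2024:14:09:45
3. Recovery time: 14/May/2024:14:09:45 - 14/May/2024:14:06:00 = 225 seconds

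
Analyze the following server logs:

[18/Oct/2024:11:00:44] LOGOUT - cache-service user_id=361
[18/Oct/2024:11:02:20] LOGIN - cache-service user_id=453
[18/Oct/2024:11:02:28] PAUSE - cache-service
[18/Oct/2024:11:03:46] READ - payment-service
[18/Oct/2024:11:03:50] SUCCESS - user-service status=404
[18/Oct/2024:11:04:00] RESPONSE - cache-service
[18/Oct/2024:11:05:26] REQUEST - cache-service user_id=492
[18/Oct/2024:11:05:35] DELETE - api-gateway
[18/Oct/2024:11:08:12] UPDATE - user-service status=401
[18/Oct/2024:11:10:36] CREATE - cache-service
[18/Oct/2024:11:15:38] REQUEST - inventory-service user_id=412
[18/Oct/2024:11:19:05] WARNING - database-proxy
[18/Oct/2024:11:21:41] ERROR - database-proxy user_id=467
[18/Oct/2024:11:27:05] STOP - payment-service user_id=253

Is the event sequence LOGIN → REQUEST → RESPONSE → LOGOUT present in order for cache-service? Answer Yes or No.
No

To verify sequence order:

1. Find all events in sequence LOGIN → REQUEST → RESPONSE → LOGOUT for cache-service
2. Extract their timestamps
3. Check if timestamps are in ascending order
4. Result: No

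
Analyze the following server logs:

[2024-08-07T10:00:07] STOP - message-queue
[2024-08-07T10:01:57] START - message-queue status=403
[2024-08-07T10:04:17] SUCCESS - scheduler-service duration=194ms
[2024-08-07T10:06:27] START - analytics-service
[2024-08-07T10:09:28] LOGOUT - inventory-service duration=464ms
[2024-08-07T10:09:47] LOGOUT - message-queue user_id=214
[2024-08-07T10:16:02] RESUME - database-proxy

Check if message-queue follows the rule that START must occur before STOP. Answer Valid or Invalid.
Invalid

To validate ordering:

1. Required order: START → STOP
2. Rule: START must occur before STOP
3. Check actual order of events for message-queue
4. Result: Invalid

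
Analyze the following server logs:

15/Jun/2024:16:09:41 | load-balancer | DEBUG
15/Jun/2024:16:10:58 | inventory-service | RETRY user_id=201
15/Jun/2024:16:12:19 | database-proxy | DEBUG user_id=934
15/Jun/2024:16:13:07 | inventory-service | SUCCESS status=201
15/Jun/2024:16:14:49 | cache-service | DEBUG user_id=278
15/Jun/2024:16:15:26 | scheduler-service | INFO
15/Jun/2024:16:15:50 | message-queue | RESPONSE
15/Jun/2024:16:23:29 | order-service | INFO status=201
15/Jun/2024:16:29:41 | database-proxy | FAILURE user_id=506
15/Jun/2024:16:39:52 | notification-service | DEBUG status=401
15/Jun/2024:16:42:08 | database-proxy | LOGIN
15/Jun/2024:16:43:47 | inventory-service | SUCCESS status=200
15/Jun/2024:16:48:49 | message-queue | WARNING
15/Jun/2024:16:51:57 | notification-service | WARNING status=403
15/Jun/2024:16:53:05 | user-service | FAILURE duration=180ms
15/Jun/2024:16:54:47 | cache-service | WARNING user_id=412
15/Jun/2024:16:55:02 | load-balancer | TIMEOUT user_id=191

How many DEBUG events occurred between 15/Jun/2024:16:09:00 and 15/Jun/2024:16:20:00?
3

To count events in the time window:

1. Window boundaries: 15/Jun/2024:16:09:00 to 15/Jun/2024:16:20:00
2. Filter for DEBUG events within this window
3. Count matching events: 3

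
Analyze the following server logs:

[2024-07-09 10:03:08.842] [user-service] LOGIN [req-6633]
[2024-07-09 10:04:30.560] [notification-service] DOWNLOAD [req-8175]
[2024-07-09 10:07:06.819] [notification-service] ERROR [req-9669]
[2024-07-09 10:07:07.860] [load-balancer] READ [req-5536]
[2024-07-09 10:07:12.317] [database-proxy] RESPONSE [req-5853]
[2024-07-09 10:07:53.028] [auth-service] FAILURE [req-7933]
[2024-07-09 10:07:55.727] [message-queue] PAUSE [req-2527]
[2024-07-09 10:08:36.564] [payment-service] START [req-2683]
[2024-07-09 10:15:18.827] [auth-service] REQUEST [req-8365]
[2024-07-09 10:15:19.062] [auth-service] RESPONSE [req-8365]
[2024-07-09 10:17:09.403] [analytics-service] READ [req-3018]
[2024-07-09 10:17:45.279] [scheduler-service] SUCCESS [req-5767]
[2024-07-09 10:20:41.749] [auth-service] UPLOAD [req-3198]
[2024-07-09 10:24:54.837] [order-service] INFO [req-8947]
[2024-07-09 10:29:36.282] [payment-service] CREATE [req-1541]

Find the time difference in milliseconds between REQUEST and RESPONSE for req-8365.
235

To calculate latency:

1. Find REQUEST with id req-8365: 2024-07-09 10:15:18.827
2. Find RESPONSE with id req-8365: 2024-07-09 10:15:19.062
3. Latency: 2024-07-09 10:15:19.062 - 2024-07-09 10:15:18.827 = 235ms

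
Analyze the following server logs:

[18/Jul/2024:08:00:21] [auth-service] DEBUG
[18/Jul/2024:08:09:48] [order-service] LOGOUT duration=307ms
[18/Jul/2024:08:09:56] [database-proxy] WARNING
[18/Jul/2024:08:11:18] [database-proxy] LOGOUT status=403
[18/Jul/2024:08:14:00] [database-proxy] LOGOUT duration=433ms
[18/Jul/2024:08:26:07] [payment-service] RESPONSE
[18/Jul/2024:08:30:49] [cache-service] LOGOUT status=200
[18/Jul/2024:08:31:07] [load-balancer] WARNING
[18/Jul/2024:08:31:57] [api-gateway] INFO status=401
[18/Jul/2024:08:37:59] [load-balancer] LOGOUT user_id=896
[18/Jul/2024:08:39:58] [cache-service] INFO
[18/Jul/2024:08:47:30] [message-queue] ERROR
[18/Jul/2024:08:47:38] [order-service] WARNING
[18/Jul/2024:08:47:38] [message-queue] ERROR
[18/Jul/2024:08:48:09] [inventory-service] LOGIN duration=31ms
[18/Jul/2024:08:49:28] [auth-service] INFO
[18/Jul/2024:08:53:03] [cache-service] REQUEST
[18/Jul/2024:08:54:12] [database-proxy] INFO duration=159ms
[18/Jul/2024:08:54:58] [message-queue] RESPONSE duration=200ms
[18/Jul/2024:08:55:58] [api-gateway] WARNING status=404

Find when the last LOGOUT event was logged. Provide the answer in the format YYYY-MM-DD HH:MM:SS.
2024-07-18 08:37:59

To find the last event:

1. Filter for all LOGOUT events
2. Sort by timestamp
3. Select the last one
4. Timestamp: 2024-07-18 08:37:59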